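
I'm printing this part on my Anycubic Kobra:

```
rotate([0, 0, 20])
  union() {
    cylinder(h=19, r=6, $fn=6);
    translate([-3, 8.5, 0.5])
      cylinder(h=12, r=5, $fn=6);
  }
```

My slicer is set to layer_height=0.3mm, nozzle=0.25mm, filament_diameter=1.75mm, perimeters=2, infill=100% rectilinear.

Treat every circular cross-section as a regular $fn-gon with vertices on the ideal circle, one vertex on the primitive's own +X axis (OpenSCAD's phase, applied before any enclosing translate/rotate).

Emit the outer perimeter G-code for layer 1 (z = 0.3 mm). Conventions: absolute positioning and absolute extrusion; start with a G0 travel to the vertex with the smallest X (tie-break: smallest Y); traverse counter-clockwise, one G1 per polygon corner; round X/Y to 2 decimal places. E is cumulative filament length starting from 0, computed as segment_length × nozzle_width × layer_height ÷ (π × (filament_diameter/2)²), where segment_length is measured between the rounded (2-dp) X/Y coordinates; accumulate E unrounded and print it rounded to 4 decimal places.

At z = 0.3 mm: the cylinder: section is a regular 6-gon, circumradius r=6; the cylinder at (-3, 8.5) is not intersected at this z (z outside [0.5, 12.5]); Taking the union: only the r=6 cylinder is present, so the union is just that shape — 1 connected region; (rotated 20° about Z; rotation is an isometry so areas/perimeters/island counts are preserved). The outline is a single polygon with 6 vertices. Extrusion per mm of travel: 0.25 × 0.3 / (π × 0.875²) = 0.031181. Accumulating E over each segment gives final E = 1.1230.

G0 X-5.64 Y-2.05 Z0.30
G1 X-1.04 Y-5.91 E0.1872
G1 X4.60 Y-3.86 E0.3744
G1 X5.64 Y2.05 E0.5615
G1 X1.04 Y5.91 E0.7487
G1 X-4.60 Y3.86 E0.9358
G1 X-5.64 Y-2.05 E1.1230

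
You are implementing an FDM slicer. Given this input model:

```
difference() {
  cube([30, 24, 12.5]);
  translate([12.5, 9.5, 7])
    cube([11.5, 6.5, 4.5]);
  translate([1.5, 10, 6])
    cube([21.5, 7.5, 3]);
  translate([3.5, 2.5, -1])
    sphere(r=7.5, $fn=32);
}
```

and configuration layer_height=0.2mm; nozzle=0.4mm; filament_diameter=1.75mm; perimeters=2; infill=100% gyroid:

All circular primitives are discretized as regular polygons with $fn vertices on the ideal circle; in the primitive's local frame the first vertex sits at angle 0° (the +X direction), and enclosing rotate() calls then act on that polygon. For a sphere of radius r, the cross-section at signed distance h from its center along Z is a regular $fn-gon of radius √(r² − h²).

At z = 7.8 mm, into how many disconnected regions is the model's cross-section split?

At z = 7.8 mm: the cube (footprint 30×24) is included at this height; the cube at (12.5, 9.5) (footprint 11.5×6.5) is included at this height; the cube at (1.5, 10) (footprint 21.5×7.5) is included at this height; the sphere at (3.5, 2.5) is not intersected at this z (|z−center|=8.800 > r=7.5); Taking the first minus the rest: starting from the 30×24 cube, the 11.5×6.5 cube at (12.5, 9.5) lies wholly inside it (removes its full 74.75 mm² and its 36.00 mm outline becomes a hole wall); the 21.5×7.5 cube at (1.5, 10) partially overlaps it — only the 98.25 mm² overlap (of its 161.25 mm²) is removed, clipping the outline — 1 connected region with 1 hole. The result has 1 disconnected region.

1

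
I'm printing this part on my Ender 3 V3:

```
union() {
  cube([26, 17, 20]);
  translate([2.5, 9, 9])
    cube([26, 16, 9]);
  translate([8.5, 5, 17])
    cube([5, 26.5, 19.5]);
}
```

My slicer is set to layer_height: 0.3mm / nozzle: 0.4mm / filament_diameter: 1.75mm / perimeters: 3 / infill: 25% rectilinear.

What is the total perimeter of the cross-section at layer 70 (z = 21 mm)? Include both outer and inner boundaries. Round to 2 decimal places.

At z = 21 mm: the cube is absent (z outside [0, 20]); the cube at (2.5, 9) does not reach this height (z outside [9, 18]); the cube at (8.5, 5) (footprint 5×26.5) is included at this height (perimeter 63.00 mm); Taking the union: only the 5×26.5 cube at (8.5, 5) is present, so the union is just that shape — boundary = 63.00 mm. Overall, the cross-section is a single solid region. Total boundary length (outer) = 63.00 mm.

63.00 mm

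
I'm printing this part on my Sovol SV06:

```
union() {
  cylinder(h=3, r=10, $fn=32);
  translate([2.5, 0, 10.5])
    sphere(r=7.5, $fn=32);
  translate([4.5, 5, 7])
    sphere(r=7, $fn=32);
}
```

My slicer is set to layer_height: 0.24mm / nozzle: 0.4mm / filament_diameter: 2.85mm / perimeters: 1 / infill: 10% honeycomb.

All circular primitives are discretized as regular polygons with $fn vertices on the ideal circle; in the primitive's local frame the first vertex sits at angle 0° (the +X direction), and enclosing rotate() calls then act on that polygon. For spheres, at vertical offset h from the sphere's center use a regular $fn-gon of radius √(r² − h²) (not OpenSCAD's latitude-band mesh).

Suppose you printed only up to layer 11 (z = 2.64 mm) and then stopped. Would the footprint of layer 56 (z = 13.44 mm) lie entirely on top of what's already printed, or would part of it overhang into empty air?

Compare the two slices. At z = 2.64: the r=10 cylinder gives a regular 32-gon of circumradius 10 (constant along its height) (area = (32/2)·10.000²·sin(360°/32) = 312.14 mm²); the sphere at (2.5, 0) is not intersected at this z (|z−center|=7.860 > r=7.5); the r=7 sphere at (4.5, 5) slices to a regular 32-gon of circumradius 5.476 (√(r²−h²) with h=4.36 from center) (area = (32/2)·5.476²·sin(360°/32) = 93.61 mm²); Combining (union): the regions partially overlap — summed areas 405.76 mm² minus the doubly-counted overlap 76.17 mm² gives 329.59 mm² — area = 329.59 mm². At z = 13.44: the cylinder is not intersected at this z (z outside [0, 3]); the r=7.5 sphere at (2.5, 0) slices to a regular 32-gon of circumradius 6.900 (√(r²−h²) with h=2.94 from center) (area = (32/2)·6.900²·sin(360°/32) = 148.60 mm²); the r=7 sphere at (4.5, 5) contributes a regular 32-gon of circumradius √(7²−6.44²) = 2.743 (area = (32/2)·2.743²·sin(360°/32) = 23.49 mm²); Merging all regions: the regions partially overlap — summed areas 172.09 mm² minus the doubly-counted overlap 18.78 mm² gives 153.32 mm² — area = 153.32 mm². Checking containment: the cross-section at z = 13.44 is a subset of the cross-section at z = 2.64.

entirely on top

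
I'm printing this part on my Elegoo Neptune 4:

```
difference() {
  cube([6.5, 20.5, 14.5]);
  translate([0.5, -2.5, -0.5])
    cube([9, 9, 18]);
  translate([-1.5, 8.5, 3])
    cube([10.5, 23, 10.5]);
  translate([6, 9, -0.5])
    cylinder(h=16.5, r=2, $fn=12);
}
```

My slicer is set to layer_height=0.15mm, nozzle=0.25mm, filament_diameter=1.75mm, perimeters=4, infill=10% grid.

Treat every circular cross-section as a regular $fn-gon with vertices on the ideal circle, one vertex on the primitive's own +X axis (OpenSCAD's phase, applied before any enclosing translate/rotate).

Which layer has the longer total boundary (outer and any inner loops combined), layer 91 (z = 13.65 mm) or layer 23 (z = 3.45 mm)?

Layer 91 (z = 13.65): the cube (footprint 6.5×20.5) is included at this height (perimeter 54.00 mm); the cube at (0.5, -2.5) is present — its section is the full 9×9 rectangle (perimeter 36.00 mm); the cube at (-1.5, 8.5) is not intersected at this z (z outside [3, 13.5]); the cylinder at (6, 9): section is a regular 12-gon, circumradius r=2 (perimeter = 2·12·2.000·sin(180°/12) = 12.42 mm); After the difference (first − rest): starting from the 6.5×20.5 cube, the 9×9 cube at (0.5, -2.5) partially overlaps it — only the 39.00 mm² overlap (of its 81.00 mm²) is removed, clipping the outline; the r=2 cylinder at (6, 9) partially overlaps it — only the 7.93 mm² overlap (of its 12.00 mm²) is removed, clipping the outline — boundary = 57.51 mm. So its perimeter = 57.51 mm. Layer 23 (z = 3.45): the cube (footprint 6.5×20.5) is included at this height (perimeter 54.00 mm); the cube at (0.5, -2.5) (footprint 9×9) is included at this height (perimeter 36.00 mm); the cube at (-1.5, 8.5) (footprint 10.5×23) is included at this height (perimeter 67.00 mm); the r=2 cylinder at (6, 9) gives a regular 12-gon of circumradius 2 (constant along its height) (perimeter = 2·12·2.000·sin(180°/12) = 12.42 mm); After the difference (first − rest): starting from the 6.5×20.5 cube, the 9×9 cube at (0.5, -2.5) partially overlaps it — only the 39.00 mm² overlap (of its 81.00 mm²) is removed, clipping the outline; the 10.5×23 cube at (-1.5, 8.5) partially overlaps it — only the 78.00 mm² overlap (of its 241.50 mm²) is removed, clipping the outline; the r=2 cylinder at (6, 9) partially overlaps it — only the 2.75 mm² overlap (of its 12.00 mm²) is removed, clipping the outline — boundary = 29.37 mm. So its perimeter = 29.37 mm. Layer 91 is larger (57.51 vs 29.37 mm).

layer 91 (z = 13.65 mm)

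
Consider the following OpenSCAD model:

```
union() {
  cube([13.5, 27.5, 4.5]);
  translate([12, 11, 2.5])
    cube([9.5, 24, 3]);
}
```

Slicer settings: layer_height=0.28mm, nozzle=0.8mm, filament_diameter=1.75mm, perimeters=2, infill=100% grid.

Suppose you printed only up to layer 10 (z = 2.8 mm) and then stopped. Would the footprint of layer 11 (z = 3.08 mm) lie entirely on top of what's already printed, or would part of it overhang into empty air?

entirely on top

Compare the two slices. At z = 2.8: the cube (footprint 13.5×27.5) is included at this height (area 371.25 mm²); the cube at (12, 11) is present — its section is the full 9.5×24 rectangle (area 228.00 mm²); Taking the union: the regions partially overlap — summed areas 599.25 mm² minus the doubly-counted overlap 24.75 mm² gives 574.50 mm² — area = 574.50 mm². At z = 3.08: the 13.5×27.5 cube contributes its full rectangle (area 371.25 mm²); the 9.5×24 cube at (12, 11) contributes its full rectangle (area 228.00 mm²); Combining (union): the regions partially overlap — summed areas 599.25 mm² minus the doubly-counted overlap 24.75 mm² gives 574.50 mm² — area = 574.50 mm². Checking containment: the cross-section at z = 3.08 is a subset of the cross-section at z = 2.8.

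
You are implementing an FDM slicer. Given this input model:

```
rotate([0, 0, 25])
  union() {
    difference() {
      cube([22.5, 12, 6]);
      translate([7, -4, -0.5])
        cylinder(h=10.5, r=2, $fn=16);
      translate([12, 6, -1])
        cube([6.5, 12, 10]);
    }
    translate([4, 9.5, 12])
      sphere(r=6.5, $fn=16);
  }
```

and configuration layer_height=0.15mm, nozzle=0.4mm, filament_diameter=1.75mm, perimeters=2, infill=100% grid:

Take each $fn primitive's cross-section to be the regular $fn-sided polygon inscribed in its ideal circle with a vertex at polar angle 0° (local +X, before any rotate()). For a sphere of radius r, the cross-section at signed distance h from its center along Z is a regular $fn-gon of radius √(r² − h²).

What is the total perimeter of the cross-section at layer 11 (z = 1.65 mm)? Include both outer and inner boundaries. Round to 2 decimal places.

At z = 1.65 mm: the cube is present — its section is the full 22.5×12 rectangle (perimeter 69.00 mm); the cylinder at (7, -4): section is a regular 16-gon, circumradius r=2 (perimeter = 2·16·2.000·sin(180°/16) = 12.49 mm); the cube at (12, 6) (footprint 6.5×12) is included at this height (perimeter 37.00 mm); After the difference (first − rest): starting from the 22.5×12 cube, the r=2 cylinder at (7, -4) misses the remaining region (no effect); the 6.5×12 cube at (12, 6) partially overlaps it — only the 39.00 mm² overlap (of its 78.00 mm²) is removed, clipping the outline — boundary = 81.00 mm; the sphere at (4, 9.5) does not reach this height (|z−center|=10.350 > r=6.5); Merging all regions: only that combined region is present, so the union is just that shape — boundary = 81.00 mm; (rotated 25° about Z; rotation is an isometry so areas/perimeters/island counts are preserved). Overall, the cross-section is a single solid region. Total boundary length (outer) = 81.00 mm.

81.00 mm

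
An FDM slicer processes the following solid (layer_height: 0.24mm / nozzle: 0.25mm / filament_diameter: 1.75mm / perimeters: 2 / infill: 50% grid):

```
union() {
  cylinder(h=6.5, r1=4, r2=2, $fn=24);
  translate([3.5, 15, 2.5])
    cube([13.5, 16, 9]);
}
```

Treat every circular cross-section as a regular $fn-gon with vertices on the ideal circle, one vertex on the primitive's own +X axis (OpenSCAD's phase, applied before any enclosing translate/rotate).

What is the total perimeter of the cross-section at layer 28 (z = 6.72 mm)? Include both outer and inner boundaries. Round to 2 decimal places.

At z = 6.72 mm: the cone is absent (z outside [0, 6.5]); the 13.5×16 cube at (3.5, 15) contributes its full rectangle (perimeter 59.00 mm); Combining (union): only the 13.5×16 cube at (3.5, 15) is present, so the union is just that shape — boundary = 59.00 mm. Overall, the cross-section is a single solid region. Total boundary length (outer) = 59.00 mm.

59.00 mm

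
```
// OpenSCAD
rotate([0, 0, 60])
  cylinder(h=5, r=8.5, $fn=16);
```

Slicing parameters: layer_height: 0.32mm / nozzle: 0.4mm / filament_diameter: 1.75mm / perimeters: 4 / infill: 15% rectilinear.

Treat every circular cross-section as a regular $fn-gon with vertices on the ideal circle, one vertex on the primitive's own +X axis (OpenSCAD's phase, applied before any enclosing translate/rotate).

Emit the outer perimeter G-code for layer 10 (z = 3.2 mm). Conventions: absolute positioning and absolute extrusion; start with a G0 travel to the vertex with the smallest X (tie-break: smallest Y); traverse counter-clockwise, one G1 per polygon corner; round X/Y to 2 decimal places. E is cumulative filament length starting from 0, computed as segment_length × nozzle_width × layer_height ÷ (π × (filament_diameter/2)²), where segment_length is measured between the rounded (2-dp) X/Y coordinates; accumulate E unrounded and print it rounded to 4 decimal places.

At z = 3.2 mm: the r=8.5 cylinder contributes a regular 16-gon of circumradius 8.5; (rotated 60° about Z; rotation is an isometry so areas/perimeters/island counts are preserved). The outline is a single polygon with 16 vertices. Extrusion per mm of travel: 0.4 × 0.32 / (π × 0.875²) = 0.053216. Accumulating E over each segment gives final E = 2.8236.

G0 X-8.43 Y1.11 Z3.20
G1 X-8.21 Y-2.20 E0.1765
G1 X-6.74 Y-5.17 E0.3529
G1 X-4.25 Y-7.36 E0.5294
G1 X-1.11 Y-8.43 E0.7059
G1 X2.20 Y-8.21 E0.8824
G1 X5.17 Y-6.74 E1.0588
G1 X7.36 Y-4.25 E1.2352
G1 X8.43 Y-1.11 E1.4118
G1 X8.21 Y2.20 E1.5883
G1 X6.74 Y5.17 E1.7647
G1 X4.25 Y7.36 E1.9411
G1 X1.11 Y8.43 E2.1177
G1 X-2.20 Y8.21 E2.2942
G1 X-5.17 Y6.74 E2.4706
G1 X-7.36 Y4.25 E2.6470
G1 X-8.43 Y1.11 E2.8236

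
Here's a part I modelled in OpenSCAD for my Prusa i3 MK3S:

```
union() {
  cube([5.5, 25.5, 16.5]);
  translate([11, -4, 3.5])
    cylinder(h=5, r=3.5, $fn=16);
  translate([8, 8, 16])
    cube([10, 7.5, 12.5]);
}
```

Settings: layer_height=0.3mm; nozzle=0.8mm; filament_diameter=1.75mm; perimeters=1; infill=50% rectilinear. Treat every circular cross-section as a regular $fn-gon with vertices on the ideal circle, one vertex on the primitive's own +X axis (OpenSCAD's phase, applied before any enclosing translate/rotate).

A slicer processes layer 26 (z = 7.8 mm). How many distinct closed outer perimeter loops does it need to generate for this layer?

2

At z = 7.8 mm: the 5.5×25.5 cube contributes its full rectangle; the r=3.5 cylinder at (11, -4) gives a regular 16-gon of circumradius 3.5 (constant along its height); the cube at (8, 8) is absent (z outside [16, 28.5]); Combining (union): the 2 present regions are separate (no shared area or edge), so areas and boundary lengths simply add and each stays a separate island — 2 connected regions. The result has 2 disconnected regions.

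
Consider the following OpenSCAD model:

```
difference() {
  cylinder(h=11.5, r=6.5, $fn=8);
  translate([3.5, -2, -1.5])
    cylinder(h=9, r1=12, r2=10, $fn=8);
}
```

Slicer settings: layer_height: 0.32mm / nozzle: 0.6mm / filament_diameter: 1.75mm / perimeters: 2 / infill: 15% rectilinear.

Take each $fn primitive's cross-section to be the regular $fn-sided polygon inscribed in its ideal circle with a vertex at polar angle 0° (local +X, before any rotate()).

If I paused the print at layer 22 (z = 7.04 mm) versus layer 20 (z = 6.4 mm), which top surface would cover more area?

Layer 22 (z = 7.04): the r=6.5 cylinder gives a regular 8-gon of circumradius 6.5 (constant along its height) (area = (8/2)·6.500²·sin(360°/8) = 119.50 mm²); the cone at (3.5, -2) contributes a regular 8-gon of circumradius 10.102 (interpolated between r1=12 and r2=10 at t=0.949) (area = (8/2)·10.102²·sin(360°/8) = 288.65 mm²); Taking the first minus the rest: starting from the r=6.5 cylinder (119.50 mm²), the cone at (3.5, -2) partially overlaps it — only the 115.71 mm² overlap (of its 288.65 mm²) is removed, clipping the outline — area = 3.79 mm². So its area = 3.79 mm². Layer 20 (z = 6.4): the r=6.5 cylinder gives a regular 8-gon of circumradius 6.5 (constant along its height) (area = (8/2)·6.500²·sin(360°/8) = 119.50 mm²); the cone at (3.5, -2) (r1=12→r2=10) has section circumradius 10.244 here — a regular 8-gon (area = (8/2)·10.244²·sin(360°/8) = 296.84 mm²); After the difference (first − rest): starting from the r=6.5 cylinder (119.50 mm²), the cone at (3.5, -2) partially overlaps it — only the 116.53 mm² overlap (of its 296.84 mm²) is removed, clipping the outline — area = 2.98 mm². So its area = 2.98 mm². Layer 22 is larger (3.79 vs 2.98 mm²).

layer 22 (z = 7.04 mm)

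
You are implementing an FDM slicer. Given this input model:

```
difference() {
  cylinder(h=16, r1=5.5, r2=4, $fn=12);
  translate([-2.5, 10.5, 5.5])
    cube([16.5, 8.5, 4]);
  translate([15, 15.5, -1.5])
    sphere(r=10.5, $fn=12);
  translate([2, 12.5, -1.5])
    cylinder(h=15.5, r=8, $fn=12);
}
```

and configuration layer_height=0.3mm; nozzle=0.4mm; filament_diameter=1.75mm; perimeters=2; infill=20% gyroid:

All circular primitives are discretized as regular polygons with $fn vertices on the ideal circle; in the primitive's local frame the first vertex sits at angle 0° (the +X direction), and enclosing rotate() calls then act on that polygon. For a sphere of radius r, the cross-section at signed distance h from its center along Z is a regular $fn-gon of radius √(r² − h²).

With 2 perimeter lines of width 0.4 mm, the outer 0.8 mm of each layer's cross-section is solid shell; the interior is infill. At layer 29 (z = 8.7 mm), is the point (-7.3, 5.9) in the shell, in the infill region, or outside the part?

At z = 8.7 mm: the cone: at t=0.544 of its height the radius interpolates to r₁+(r₂−r₁)t = 4.684, giving a regular 12-gon of that circumradius; the cube at (-2.5, 10.5) is present — its section is the full 16.5×8.5 rectangle; the sphere at (15, 15.5): section is a regular 12-gon, circumradius = √(r²−h²) = √(10.5²−10.2²) = 2.492; the r=8 cylinder at (2, 12.5) contributes a regular 12-gon of circumradius 8; After the difference (first − rest): starting from the cone, the 16.5×8.5 cube at (-2.5, 10.5) misses the remaining region (no effect); the r=10.5 sphere at (15, 15.5) misses the remaining region (no effect); the r=8 cylinder at (2, 12.5) misses the remaining region (no effect) — 1 connected region. Overall, the cross-section is a single solid region. The nearest boundary edge runs (-4.06, 2.34)→(-2.34, 4.06); distance from the point to it = 4.81 mm. The point is not inside any of the regions above, so it lies outside the cross-section (4.81 mm from the nearest boundary).

outside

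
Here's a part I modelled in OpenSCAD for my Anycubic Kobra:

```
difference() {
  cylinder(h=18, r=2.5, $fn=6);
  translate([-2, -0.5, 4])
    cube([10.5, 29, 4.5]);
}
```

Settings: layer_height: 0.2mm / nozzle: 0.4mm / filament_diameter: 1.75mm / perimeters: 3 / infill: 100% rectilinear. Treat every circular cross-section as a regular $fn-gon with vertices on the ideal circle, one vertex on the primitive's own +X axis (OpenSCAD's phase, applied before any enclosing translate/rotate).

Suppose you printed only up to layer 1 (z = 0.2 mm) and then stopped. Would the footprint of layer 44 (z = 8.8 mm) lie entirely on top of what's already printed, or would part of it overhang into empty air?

entirely on top

Compare the two slices. At z = 0.2: the r=2.5 cylinder contributes a regular 6-gon of circumradius 2.5 (area = (6/2)·2.500²·sin(360°/6) = 16.24 mm²); the cube at (-2, -0.5) does not reach this height (z outside [4, 8.5]); Subtracting the remaining from the first: none of the subtracted shapes is present at this height, so the r=2.5 cylinder is unchanged — area = 16.24 mm². At z = 8.8: the r=2.5 cylinder contributes a regular 6-gon of circumradius 2.5 (area = (6/2)·2.500²·sin(360°/6) = 16.24 mm²); the cube at (-2, -0.5) does not reach this height (z outside [4, 8.5]); After the difference (first − rest): none of the subtracted shapes is present at this height, so the r=2.5 cylinder is unchanged — area = 16.24 mm². Checking containment: the cross-section at z = 8.8 is a subset of the cross-section at z = 0.2.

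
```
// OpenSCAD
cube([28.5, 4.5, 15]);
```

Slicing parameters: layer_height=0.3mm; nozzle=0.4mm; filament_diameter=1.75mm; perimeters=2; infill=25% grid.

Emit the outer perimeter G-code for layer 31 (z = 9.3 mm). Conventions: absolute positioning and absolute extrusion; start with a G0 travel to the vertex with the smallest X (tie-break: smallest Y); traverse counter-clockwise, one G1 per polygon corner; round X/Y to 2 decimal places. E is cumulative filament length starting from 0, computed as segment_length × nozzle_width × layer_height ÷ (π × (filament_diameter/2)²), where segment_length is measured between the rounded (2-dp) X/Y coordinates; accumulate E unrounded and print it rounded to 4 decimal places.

G0 X0.00 Y0.00 Z9.30
G1 X28.50 Y0.00 E1.4219
G1 X28.50 Y4.50 E1.6464
G1 X0.00 Y4.50 E3.0682
G1 X0.00 Y0.00 E3.2928

At z = 9.3 mm: the cube is present — its section is the full 28.5×4.5 rectangle. The outline is a single polygon with 4 vertices. Extrusion per mm of travel: 0.4 × 0.3 / (π × 0.875²) = 0.049890. Accumulating E over each segment gives final E = 3.2928.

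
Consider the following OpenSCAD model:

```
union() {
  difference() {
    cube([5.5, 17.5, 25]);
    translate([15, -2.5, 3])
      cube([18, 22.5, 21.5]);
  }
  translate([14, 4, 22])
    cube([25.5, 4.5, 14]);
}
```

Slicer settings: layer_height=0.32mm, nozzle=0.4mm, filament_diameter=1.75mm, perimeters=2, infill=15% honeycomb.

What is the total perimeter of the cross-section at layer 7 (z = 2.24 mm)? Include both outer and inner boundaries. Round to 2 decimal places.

46.00 mm

At z = 2.24 mm: the 5.5×17.5 cube contributes its full rectangle (perimeter 46.00 mm); the cube at (15, -2.5) is not intersected at this z (z outside [3, 24.5]); Subtracting the remaining from the first: none of the subtracted shapes is present at this height, so the 5.5×17.5 cube is unchanged — boundary = 46.00 mm; the cube at (14, 4) does not reach this height (z outside [22, 36]); Merging all regions: only that combined region is present, so the union is just that shape — boundary = 46.00 mm. Overall, the cross-section is a single solid region. Total boundary length (outer) = 46.00 mm.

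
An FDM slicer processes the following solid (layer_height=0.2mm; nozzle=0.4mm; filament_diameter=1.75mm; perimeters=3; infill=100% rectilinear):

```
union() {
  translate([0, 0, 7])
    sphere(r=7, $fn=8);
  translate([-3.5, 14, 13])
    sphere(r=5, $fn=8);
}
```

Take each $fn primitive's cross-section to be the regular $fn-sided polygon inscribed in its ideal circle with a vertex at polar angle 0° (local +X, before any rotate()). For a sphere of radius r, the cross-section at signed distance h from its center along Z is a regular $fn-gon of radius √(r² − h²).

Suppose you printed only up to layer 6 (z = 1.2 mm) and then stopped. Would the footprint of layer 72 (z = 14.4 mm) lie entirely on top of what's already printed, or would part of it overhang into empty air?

Compare the two slices. At z = 1.2: the r=7 sphere slices to a regular 8-gon of circumradius 3.919 (√(r²−h²) with h=5.8 from center) (area = (8/2)·3.919²·sin(360°/8) = 43.44 mm²); the sphere at (-3.5, 14) is absent (|z−center|=11.800 > r=5); Merging all regions: only the r=7 sphere is present, so the union is just that shape — area = 43.44 mm². At z = 14.4: the sphere is absent (|z−center|=7.400 > r=7); the r=5 sphere at (-3.5, 14) contributes a regular 8-gon of circumradius √(5²−1.4²) = 4.800 (area = (8/2)·4.800²·sin(360°/8) = 65.17 mm²); Combining (union): only the r=5 sphere at (-3.5, 14) is present, so the union is just that shape — area = 65.17 mm². Checking containment: at z = 14.4 the cross-section extends beyond the z = 1.2 cross-section by about 65.17 mm².

part overhangs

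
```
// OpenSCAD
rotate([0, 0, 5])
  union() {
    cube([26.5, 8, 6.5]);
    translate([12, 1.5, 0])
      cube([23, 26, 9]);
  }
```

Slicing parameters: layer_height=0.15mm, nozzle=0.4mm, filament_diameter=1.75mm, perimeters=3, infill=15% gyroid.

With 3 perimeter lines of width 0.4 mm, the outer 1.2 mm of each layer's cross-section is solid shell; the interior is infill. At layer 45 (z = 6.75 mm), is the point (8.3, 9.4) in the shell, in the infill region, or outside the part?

outside

At z = 6.75 mm: the cube is absent (z outside [0, 6.5]); the cube at (12, 1.5) (footprint 23×26) is included at this height; Combining (union): only the 23×26 cube at (12, 1.5) is present, so the union is just that shape — 1 connected region; (whole slice rotated 5° about Z — lengths, areas and connectivity unchanged). Overall, the cross-section is a single solid region. Undo the 5° rotation: the query point maps to (9.088, 8.641) in the un-rotated model frame. The nearest boundary edge runs (12.00, 27.50)→(12.00, 1.50); distance from the point to it = 2.91 mm. The point is not inside any of the regions above, so it lies outside the cross-section (2.91 mm from the nearest boundary).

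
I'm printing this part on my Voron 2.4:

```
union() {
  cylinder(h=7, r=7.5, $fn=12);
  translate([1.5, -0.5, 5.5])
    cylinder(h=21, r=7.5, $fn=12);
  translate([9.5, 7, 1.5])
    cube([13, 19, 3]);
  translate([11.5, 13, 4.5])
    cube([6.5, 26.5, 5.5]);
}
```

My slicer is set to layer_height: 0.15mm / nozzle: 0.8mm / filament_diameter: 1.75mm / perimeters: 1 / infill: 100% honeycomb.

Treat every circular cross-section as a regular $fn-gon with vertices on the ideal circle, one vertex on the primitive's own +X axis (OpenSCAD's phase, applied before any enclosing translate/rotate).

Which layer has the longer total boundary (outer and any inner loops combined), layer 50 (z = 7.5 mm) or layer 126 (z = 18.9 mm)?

Layer 50 (z = 7.5): the cylinder does not reach this height (z outside [0, 7]); the r=7.5 cylinder at (1.5, -0.5) gives a regular 12-gon of circumradius 7.5 (constant along its height) (perimeter = 2·12·7.500·sin(180°/12) = 46.59 mm); the cube at (9.5, 7) is absent (z outside [1.5, 4.5]); the cube at (11.5, 13) (footprint 6.5×26.5) is included at this height (perimeter 66.00 mm); Taking the union: the 2 present regions are separate (no shared area or edge), so areas and boundary lengths simply add and each stays a separate island — boundary = 112.59 mm. So its perimeter = 112.59 mm. Layer 126 (z = 18.9): the cylinder is absent (z outside [0, 7]); the r=7.5 cylinder at (1.5, -0.5) gives a regular 12-gon of circumradius 7.5 (constant along its height) (perimeter = 2·12·7.500·sin(180°/12) = 46.59 mm); the cube at (9.5, 7) is not intersected at this z (z outside [1.5, 4.5]); the cube at (11.5, 13) is absent (z outside [4.5, 10]); Taking the union: only the r=7.5 cylinder at (1.5, -0.5) is present, so the union is just that shape — boundary = 46.59 mm. So its perimeter = 46.59 mm. Layer 50 is larger (112.59 vs 46.59 mm).

layer 50 (z = 7.5 mm)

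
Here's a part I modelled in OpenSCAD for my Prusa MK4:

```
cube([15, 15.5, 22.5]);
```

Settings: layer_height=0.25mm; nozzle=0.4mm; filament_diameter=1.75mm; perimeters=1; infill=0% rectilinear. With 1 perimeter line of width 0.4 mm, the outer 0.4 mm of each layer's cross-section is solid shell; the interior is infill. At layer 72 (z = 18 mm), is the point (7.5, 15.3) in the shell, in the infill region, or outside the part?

At z = 18 mm: the 15×15.5 cube contributes its full rectangle. Overall, the cross-section is a single solid region. The nearest boundary edge runs (15.00, 15.50)→(0.00, 15.50); distance from the point to it = 0.20 mm. The point is inside the cross-section, 0.20 mm from the nearest boundary — within the 0.4 mm shell band (1 × 0.4).

shell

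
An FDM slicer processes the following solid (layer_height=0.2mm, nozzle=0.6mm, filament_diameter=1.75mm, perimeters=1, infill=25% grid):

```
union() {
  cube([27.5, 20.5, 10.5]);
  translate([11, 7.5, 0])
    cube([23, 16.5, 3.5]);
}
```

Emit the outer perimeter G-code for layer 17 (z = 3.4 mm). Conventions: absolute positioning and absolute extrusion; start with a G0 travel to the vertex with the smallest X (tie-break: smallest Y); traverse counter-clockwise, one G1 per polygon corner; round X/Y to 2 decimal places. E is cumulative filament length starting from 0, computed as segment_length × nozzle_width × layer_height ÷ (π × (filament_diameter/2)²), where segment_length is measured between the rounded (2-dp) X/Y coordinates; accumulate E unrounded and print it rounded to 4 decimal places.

At z = 3.4 mm: the cube (footprint 27.5×20.5) is included at this height; the cube at (11, 7.5) is present — its section is the full 23×16.5 rectangle; Merging all regions: the regions partially overlap (shared area 214.50 mm²), so overlapping operands fuse into one piece — 1 connected region. The outline is a single polygon with 8 vertices. Extrusion per mm of travel: 0.6 × 0.2 / (π × 0.875²) = 0.049890. Accumulating E over each segment gives final E = 5.7873.

G0 X0.00 Y0.00 Z3.40
G1 X27.50 Y0.00 E1.3720
G1 X27.50 Y7.50 E1.7462
G1 X34.00 Y7.50 E2.0704
G1 X34.00 Y24.00 E2.8936
G1 X11.00 Y24.00 E4.0411
G1 X11.00 Y20.50 E4.2157
G1 X0.00 Y20.50 E4.7645
G1 X0.00 Y0.00 E5.7873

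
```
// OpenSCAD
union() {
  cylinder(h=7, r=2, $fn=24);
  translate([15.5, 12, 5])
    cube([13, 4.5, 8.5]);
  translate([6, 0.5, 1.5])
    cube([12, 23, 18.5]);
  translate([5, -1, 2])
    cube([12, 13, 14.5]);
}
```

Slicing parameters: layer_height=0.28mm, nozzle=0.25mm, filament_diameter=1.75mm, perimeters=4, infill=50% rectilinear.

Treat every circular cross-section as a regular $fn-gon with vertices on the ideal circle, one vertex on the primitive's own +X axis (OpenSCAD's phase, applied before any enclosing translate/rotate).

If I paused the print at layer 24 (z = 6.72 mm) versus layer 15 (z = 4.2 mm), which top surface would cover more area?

layer 24 (z = 6.72 mm)

Layer 24 (z = 6.72): the cylinder: section is a regular 24-gon, circumradius r=2 (area = (24/2)·2.000²·sin(360°/24) = 12.42 mm²); the 13×4.5 cube at (15.5, 12) contributes its full rectangle (area 58.50 mm²); the 12×23 cube at (6, 0.5) contributes its full rectangle (area 276.00 mm²); the 12×13 cube at (5, -1) contributes its full rectangle (area 156.00 mm²); Combining (union): the regions partially overlap — summed areas 502.92 mm² minus the doubly-counted overlap 137.75 mm² gives 365.17 mm² — area = 365.17 mm². So its area = 365.17 mm². Layer 15 (z = 4.2): the r=2 cylinder contributes a regular 24-gon of circumradius 2 (area = (24/2)·2.000²·sin(360°/24) = 12.42 mm²); the cube at (15.5, 12) is absent (z outside [5, 13.5]); the 12×23 cube at (6, 0.5) contributes its full rectangle (area 276.00 mm²); the cube at (5, -1) (footprint 12×13) is included at this height (area 156.00 mm²); Merging all regions: the regions partially overlap — summed areas 444.42 mm² minus the doubly-counted overlap 126.50 mm² gives 317.92 mm² — area = 317.92 mm². So its area = 317.92 mm². Layer 24 is larger (365.17 vs 317.92 mm²).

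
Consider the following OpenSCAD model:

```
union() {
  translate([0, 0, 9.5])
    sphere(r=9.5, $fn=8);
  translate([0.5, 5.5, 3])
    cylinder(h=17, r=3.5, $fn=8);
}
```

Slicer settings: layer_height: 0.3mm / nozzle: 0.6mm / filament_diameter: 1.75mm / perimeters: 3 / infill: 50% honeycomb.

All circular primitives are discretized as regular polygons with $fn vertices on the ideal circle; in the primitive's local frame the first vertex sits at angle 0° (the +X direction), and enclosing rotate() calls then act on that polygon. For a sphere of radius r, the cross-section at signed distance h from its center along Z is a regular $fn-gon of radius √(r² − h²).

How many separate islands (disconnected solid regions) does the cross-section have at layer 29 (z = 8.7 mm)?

At z = 8.7 mm: the r=9.5 sphere contributes a regular 8-gon of circumradius √(9.5²−0.8²) = 9.466; the r=3.5 cylinder at (0.5, 5.5) contributes a regular 8-gon of circumradius 3.5; Merging all regions: the r=3.5 cylinder at (0.5, 5.5) lies entirely inside the r=9.5 sphere, so the union is just the r=9.5 sphere — 1 connected region. Overall, the cross-section is a single solid region. Island count = 1.

1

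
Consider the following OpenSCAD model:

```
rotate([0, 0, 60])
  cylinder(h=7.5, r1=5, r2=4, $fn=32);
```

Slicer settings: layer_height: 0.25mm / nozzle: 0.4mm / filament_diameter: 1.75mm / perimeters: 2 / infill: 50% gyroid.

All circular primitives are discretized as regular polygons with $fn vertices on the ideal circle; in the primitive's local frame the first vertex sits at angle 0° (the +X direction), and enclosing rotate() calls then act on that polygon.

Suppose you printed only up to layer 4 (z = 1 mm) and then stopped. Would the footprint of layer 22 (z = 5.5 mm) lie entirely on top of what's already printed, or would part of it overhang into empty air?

Compare the two slices. At z = 1: the cone (r1=5→r2=4) has section circumradius 4.867 here — a regular 32-gon (area = (32/2)·4.867²·sin(360°/32) = 73.93 mm²); (rotated 60° about Z; rotation is an isometry so areas/perimeters/island counts are preserved). At z = 5.5: the cone (r1=5→r2=4) has section circumradius 4.267 here — a regular 32-gon (area = (32/2)·4.267²·sin(360°/32) = 56.82 mm²); (whole slice rotated 60° about Z — lengths, areas and connectivity unchanged). Checking containment: the cross-section at z = 5.5 is a subset of the cross-section at z = 1.

entirely on top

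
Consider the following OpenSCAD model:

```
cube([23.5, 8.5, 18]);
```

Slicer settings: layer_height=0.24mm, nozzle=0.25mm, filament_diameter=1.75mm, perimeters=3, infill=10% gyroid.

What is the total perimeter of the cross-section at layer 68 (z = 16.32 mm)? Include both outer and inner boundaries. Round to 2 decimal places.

64.00 mm

At z = 16.32 mm: the cube is present — its section is the full 23.5×8.5 rectangle (perimeter 64.00 mm). Overall, the cross-section is a single solid region. Total boundary length (outer) = 64.00 mm.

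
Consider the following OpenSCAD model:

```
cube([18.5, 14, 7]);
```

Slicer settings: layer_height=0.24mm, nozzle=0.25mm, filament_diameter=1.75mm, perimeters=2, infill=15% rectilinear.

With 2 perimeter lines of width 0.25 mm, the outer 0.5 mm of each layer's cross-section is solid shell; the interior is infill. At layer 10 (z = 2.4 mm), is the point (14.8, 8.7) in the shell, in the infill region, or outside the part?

At z = 2.4 mm: the 18.5×14 cube contributes its full rectangle. Overall, the cross-section is a single solid region. The nearest boundary edge runs (18.50, 0.00)→(18.50, 14.00); distance from the point to it = 3.70 mm. The point is inside the cross-section and 3.70 mm from the nearest boundary — more than the 0.5 mm shell width (2 × 0.25), so it's in the infill interior.

infill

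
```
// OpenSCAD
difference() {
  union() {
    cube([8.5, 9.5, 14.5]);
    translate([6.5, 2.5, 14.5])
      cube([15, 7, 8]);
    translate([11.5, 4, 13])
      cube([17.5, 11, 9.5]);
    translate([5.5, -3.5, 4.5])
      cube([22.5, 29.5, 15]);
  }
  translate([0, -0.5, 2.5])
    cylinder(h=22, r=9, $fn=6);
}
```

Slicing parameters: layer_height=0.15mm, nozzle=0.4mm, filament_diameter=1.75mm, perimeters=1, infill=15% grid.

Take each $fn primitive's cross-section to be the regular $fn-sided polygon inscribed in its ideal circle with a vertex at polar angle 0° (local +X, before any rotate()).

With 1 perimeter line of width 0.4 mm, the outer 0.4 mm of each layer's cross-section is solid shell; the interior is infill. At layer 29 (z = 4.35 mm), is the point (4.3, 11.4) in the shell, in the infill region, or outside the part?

At z = 4.35 mm: the cube (footprint 8.5×9.5) is included at this height; the cube at (6.5, 2.5) is absent (z outside [14.5, 22.5]); the cube at (11.5, 4) is absent (z outside [13, 22.5]); the cube at (5.5, -3.5) does not reach this height (z outside [4.5, 19.5]); Combining (union): only the 8.5×9.5 cube is present, so the union is just that shape — 1 connected region; the r=9 cylinder at (0, -0.5) gives a regular 6-gon of circumradius 9 (constant along its height); After the difference (first − rest): starting from that combined region, the r=9 cylinder at (0, -0.5) partially overlaps it — only the 48.14 mm² overlap (of its 210.44 mm²) is removed, clipping the outline — 1 connected region. Overall, the cross-section is a single solid region. The nearest boundary edge runs (0.00, 9.50)→(8.50, 9.50); distance from the point to it = 1.90 mm. The point is not inside any of the regions above, so it lies outside the cross-section (1.90 mm from the nearest boundary).

outside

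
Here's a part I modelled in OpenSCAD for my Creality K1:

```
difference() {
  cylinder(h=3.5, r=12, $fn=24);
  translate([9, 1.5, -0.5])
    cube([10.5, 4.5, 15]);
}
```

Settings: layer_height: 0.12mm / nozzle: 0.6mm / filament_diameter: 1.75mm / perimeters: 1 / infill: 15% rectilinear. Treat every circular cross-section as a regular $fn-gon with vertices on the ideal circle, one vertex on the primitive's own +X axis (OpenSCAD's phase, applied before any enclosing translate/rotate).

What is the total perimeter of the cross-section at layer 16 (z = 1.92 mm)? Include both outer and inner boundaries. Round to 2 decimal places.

At z = 1.92 mm: the r=12 cylinder gives a regular 24-gon of circumradius 12 (constant along its height) (perimeter = 2·24·12.000·sin(180°/24) = 75.18 mm); the cube at (9, 1.5) (footprint 10.5×4.5) is included at this height (perimeter 30.00 mm); After the difference (first − rest): starting from the r=12 cylinder, the 10.5×4.5 cube at (9, 1.5) partially overlaps it — only the 10.09 mm² overlap (of its 47.25 mm²) is removed, clipping the outline — boundary = 79.13 mm. Overall, the cross-section is a single solid region. Total boundary length (outer) = 79.13 mm.

79.13 mm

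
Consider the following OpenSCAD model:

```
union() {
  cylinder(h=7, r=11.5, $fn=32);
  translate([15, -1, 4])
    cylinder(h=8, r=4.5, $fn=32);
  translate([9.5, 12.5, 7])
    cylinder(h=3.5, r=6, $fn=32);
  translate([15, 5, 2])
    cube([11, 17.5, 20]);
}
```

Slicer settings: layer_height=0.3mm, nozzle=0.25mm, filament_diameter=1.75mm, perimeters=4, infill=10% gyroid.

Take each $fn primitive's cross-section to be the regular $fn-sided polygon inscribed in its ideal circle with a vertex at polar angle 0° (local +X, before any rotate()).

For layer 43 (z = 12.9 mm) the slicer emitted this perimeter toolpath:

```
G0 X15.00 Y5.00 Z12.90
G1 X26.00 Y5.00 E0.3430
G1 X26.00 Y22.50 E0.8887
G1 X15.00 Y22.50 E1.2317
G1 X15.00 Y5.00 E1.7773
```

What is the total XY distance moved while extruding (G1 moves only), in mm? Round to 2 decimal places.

Sum the Euclidean lengths of each G1 segment: total = 57.00 mm.

57.00 mm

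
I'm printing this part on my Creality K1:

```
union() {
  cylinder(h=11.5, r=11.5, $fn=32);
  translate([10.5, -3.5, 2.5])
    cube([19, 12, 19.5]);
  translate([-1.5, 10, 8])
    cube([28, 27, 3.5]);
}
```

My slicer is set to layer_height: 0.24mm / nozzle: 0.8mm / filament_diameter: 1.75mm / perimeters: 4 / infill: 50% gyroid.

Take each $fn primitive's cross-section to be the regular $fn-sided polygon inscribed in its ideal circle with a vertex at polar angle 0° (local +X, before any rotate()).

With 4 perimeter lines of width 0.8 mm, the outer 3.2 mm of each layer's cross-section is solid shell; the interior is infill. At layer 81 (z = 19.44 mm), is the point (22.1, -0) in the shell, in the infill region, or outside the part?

At z = 19.44 mm: the cylinder is not intersected at this z (z outside [0, 11.5]); the 19×12 cube at (10.5, -3.5) contributes its full rectangle; the cube at (-1.5, 10) does not reach this height (z outside [8, 11.5]); Combining (union): only the 19×12 cube at (10.5, -3.5) is present, so the union is just that shape — 1 connected region. Overall, the cross-section is a single solid region. The nearest boundary edge runs (10.50, -3.50)→(29.50, -3.50); distance from the point to it = 3.50 mm. The point is inside the cross-section and 3.50 mm from the nearest boundary — more than the 3.2 mm shell width (4 × 0.8), so it's in the infill interior.

infill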